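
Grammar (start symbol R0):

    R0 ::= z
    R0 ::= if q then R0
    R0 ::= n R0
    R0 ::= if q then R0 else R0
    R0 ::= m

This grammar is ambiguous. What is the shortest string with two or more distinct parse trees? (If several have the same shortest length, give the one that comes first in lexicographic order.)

if q then if q then m else m

length 1: no string has ≥2 trees
length 2: no string has ≥2 trees
length 3: no string has ≥2 trees
length 4: no string has ≥2 trees
length 5: no string has ≥2 trees
length 6: no string has ≥2 trees
length 7: no string has ≥2 trees
length 8: no string has ≥2 trees
length 9: if q then if q then m else m has 2 parse trees

Two derivations of if q then if q then m else m:
  R0 ⇒ if q then R0 ⇒ if q then if q then R0 else R0 ⇒ if q then if q then m else R0 ⇒ if q then if q then m else m
  R0 ⇒ if q then R0 else R0 ⇒ if q then if q then R0 else R0 ⇒ if q then if q then m else R0 ⇒ if q then if q then m else m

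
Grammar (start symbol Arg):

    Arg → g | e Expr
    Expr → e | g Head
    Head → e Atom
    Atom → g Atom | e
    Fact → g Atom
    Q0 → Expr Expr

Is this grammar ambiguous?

(Fact, Q0 are unreachable from Arg, so their rules don't affect L(Arg).) The reachable rules are right-linear with at most one rule per (nonterminal, next-terminal) pair. Each input token forces the next rule, so parsing is deterministic.

Unambiguous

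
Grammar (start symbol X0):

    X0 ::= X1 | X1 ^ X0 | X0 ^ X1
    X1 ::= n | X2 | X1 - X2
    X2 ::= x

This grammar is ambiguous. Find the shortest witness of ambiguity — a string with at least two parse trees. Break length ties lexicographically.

n ^ n

length 1: no string has ≥2 trees
length 3: n ^ n has 2 parse trees

Two derivations of n ^ n:
  X0 ⇒ X1 ^ X0 ⇒ n ^ X0 ⇒ n ^ X1 ⇒ n ^ n
  X0 ⇒ X0 ^ X1 ⇒ X1 ^ X1 ⇒ n ^ X1 ⇒ n ^ n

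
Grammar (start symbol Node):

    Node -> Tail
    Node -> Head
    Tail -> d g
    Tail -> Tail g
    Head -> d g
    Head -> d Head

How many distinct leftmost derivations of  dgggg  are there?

1

Parse trees for dgggg:
  [Node [Tail [Tail [Tail [Tail d g] g] g] g]]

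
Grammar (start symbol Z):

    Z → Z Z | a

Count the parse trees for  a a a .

2

Parse trees for a a a:
  [Z [Z a] [Z [Z a] [Z a]]]
  [Z [Z [Z a] [Z a]] [Z a]]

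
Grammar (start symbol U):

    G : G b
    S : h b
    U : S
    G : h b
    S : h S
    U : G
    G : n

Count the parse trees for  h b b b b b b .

1

Parse trees for h b b b b b b:
  [U [G [G [G [G [G [G h b] b] b] b] b] b]]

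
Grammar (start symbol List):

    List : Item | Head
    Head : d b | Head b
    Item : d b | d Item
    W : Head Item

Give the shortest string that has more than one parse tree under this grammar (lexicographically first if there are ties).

d b

length 2: d b has 2 parse trees

Two derivations of d b:
  List ⇒ Item ⇒ d b
  List ⇒ Head ⇒ d b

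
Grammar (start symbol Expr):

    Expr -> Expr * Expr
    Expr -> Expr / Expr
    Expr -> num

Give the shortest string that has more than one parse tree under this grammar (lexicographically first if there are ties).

num * num * num

length 1: no string has ≥2 trees
length 3: no string has ≥2 trees
length 5: num * num * num has 2 parse trees

Two derivations of num * num * num:
  Expr ⇒ Expr * Expr ⇒ Expr * Expr * Expr ⇒ num * Expr * Expr ⇒ num * num * Expr ⇒ num * num * num
  Expr ⇒ Expr * Expr ⇒ num * Expr ⇒ num * Expr * Expr ⇒ num * num * Expr ⇒ num * num * num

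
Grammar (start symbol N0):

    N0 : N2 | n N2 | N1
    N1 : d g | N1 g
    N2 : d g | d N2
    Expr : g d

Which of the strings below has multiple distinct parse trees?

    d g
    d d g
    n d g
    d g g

d g: 2 trees
d d g: 1 tree
n d g: 1 tree
d g g: 1 tree

d g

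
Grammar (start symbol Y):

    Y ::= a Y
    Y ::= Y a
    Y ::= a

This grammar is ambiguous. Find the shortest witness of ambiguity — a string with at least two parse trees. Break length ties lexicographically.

length 1: no string has ≥2 trees
length 2: a a has 2 parse trees

Two derivations of a a:
  Y ⇒ a Y ⇒ a a
  Y ⇒ Y a ⇒ a a

a a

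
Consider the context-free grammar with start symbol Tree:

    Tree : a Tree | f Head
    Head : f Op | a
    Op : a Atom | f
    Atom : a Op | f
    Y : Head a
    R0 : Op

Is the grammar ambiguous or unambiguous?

Unambiguous

Only Tree, Head, Op, Atom are reachable from Tree; ignoring the rest: Restricted to the reachable nonterminals, every rule has the form A → t or A → t B, and no two rules for the same A share a first terminal. The grammar encodes a DFA — one run per string.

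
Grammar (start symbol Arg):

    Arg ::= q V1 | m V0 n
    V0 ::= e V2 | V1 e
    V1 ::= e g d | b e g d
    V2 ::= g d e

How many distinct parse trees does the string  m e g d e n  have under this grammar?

Parse trees for m e g d e n:
  [Arg m [V0 e [V2 g d e]] n]
  [Arg m [V0 [V1 e g d] e] n]

2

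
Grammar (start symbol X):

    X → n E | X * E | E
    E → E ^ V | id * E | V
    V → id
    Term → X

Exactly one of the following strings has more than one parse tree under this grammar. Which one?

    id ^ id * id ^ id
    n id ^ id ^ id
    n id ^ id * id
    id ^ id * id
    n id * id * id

id ^ id * id ^ id: 1 tree
n id ^ id ^ id: 1 tree
n id ^ id * id: 1 tree
id ^ id * id: 1 tree
n id * id * id: 4 trees

n id * id * id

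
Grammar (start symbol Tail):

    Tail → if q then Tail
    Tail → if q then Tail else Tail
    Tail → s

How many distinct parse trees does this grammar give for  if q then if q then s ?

Parse trees for if q then if q then s:
  [Tail if q then [Tail if q then [Tail s]]]

1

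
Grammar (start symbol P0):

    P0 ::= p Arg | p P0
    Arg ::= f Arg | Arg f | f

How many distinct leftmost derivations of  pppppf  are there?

1

Parse trees for pppppf:
  [P0 p [P0 p [P0 p [P0 p [P0 p [Arg f]]]]]]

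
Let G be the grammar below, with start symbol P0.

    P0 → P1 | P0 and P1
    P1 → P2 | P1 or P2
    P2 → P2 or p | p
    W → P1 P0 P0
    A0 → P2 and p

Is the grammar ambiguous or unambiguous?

Ambiguous

Witness: p or p

Derivation 1: P0 ⇒ P1 ⇒ P2 ⇒ P2 or p ⇒ p or p
Derivation 2: P0 ⇒ P1 ⇒ P1 or P2 ⇒ P2 or P2 ⇒ p or P2 ⇒ p or p

Two distinct leftmost derivations for the same string.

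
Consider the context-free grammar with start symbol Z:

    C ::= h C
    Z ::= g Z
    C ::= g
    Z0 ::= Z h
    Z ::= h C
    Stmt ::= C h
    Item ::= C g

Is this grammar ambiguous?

(Item, Z0, Stmt are unreachable from Z, so their rules don't affect L(Z).) Each reachable nonterminal has at most one production per leading terminal, and all productions are right-linear; the derivation is determined token-by-token.

Unambiguous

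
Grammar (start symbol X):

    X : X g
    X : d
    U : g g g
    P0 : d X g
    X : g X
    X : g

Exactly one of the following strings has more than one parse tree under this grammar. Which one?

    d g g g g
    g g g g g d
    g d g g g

d g g g g: 1 tree
g g g g g d: 1 tree
g d g g g: 4 trees

g d g g g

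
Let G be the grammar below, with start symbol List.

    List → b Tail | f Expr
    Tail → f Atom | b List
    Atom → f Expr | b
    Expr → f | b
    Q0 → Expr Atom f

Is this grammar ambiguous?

(Q0 is unreachable from List, so its rules don't affect L(List).) The reachable rules are right-linear with at most one rule per (nonterminal, next-terminal) pair. Each input token forces the next rule, so parsing is deterministic.

Unambiguous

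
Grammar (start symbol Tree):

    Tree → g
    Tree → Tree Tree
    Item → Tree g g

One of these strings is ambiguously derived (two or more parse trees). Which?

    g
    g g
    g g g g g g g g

g g g g g g g g

g: 1 tree
g g: 1 tree
g g g g g g g g: 429 trees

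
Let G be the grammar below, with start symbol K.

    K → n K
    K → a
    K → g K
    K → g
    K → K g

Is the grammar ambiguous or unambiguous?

Witness: g g

Derivation 1: K ⇒ g K ⇒ g g
Derivation 2: K ⇒ K g ⇒ g g

Two distinct leftmost derivations for the same string.

Ambiguous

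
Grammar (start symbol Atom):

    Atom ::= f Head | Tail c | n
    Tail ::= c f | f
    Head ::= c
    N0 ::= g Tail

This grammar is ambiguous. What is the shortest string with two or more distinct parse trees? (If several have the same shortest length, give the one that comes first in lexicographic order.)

length 1: no string has ≥2 trees
length 2: f c has 2 parse trees

Two derivations of f c:
  Atom ⇒ f Head ⇒ f c
  Atom ⇒ Tail c ⇒ f c

f c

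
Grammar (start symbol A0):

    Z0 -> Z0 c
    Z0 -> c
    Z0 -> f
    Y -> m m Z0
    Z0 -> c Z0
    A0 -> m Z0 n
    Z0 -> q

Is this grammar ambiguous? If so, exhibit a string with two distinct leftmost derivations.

Ambiguous

Witness: m c c n

Derivation 1: A0 ⇒ m Z0 n ⇒ m Z0 c n ⇒ m c c n
Derivation 2: A0 ⇒ m Z0 n ⇒ m c Z0 n ⇒ m c c n

Two distinct leftmost derivations for the same string.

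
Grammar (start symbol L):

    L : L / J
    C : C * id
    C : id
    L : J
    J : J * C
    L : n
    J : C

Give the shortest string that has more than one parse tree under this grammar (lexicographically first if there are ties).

length 1: no string has ≥2 trees
length 3: id * id has 2 parse trees

Two derivations of id * id:
  L ⇒ J ⇒ J * C ⇒ C * C ⇒ id * C ⇒ id * id
  L ⇒ J ⇒ C ⇒ C * id ⇒ id * id

id * id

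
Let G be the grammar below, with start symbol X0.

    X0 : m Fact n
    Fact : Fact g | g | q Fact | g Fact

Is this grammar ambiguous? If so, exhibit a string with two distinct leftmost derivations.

Witness: m g g n

Derivation 1: X0 ⇒ m Fact n ⇒ m Fact g n ⇒ m g g n
Derivation 2: X0 ⇒ m Fact n ⇒ m g Fact n ⇒ m g g n

Two distinct leftmost derivations for the same string.

Ambiguous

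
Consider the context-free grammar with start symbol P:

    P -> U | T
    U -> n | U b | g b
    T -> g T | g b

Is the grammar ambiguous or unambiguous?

Ambiguous

Witness: g b

Derivation 1: P ⇒ U ⇒ g b
Derivation 2: P ⇒ T ⇒ g b

Two distinct leftmost derivations for the same string.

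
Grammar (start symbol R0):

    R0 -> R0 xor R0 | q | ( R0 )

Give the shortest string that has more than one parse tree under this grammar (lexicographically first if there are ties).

q xor q xor q

length 1: no string has ≥2 trees
length 3: no string has ≥2 trees
length 5: q xor q xor q has 2 parse trees

Two derivations of q xor q xor q:
  R0 ⇒ R0 xor R0 ⇒ R0 xor R0 xor R0 ⇒ q xor R0 xor R0 ⇒ q xor q xor R0 ⇒ q xor q xor q
  R0 ⇒ R0 xor R0 ⇒ q xor R0 ⇒ q xor R0 xor R0 ⇒ q xor q xor R0 ⇒ q xor q xor q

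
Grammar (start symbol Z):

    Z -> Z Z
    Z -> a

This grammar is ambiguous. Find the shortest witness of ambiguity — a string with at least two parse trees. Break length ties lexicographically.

a a a

length 1: no string has ≥2 trees
length 2: no string has ≥2 trees
length 3: a a a has 2 parse trees

Two derivations of a a a:
  Z ⇒ Z Z ⇒ Z Z Z ⇒ a Z Z ⇒ a a Z ⇒ a a a
  Z ⇒ Z Z ⇒ a Z ⇒ a Z Z ⇒ a a Z ⇒ a a a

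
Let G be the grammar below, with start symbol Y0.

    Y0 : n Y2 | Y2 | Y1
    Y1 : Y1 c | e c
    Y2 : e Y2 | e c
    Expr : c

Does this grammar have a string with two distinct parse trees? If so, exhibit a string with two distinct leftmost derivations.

Ambiguous

Witness: e c

Derivation 1: Y0 ⇒ Y2 ⇒ e c
Derivation 2: Y0 ⇒ Y1 ⇒ e c

Two distinct leftmost derivations for the same string.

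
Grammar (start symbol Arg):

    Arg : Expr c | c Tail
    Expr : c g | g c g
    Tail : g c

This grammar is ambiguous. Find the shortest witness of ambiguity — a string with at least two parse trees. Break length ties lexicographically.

length 3: c g c has 2 parse trees

Two derivations of c g c:
  Arg ⇒ Expr c ⇒ c g c
  Arg ⇒ c Tail ⇒ c g c

c g c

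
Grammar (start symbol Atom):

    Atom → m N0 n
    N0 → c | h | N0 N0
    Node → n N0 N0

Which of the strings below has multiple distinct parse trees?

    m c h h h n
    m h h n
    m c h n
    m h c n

m c h h h n

m c h h h n: 5 trees
m h h n: 1 tree
m c h n: 1 tree
m h c n: 1 tree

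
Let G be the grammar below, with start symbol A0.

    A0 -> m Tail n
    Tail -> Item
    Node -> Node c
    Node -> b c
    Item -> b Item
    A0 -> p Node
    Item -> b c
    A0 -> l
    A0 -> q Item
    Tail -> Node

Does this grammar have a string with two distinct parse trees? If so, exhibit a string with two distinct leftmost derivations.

Ambiguous

Witness: m b c n

Derivation 1: A0 ⇒ m Tail n ⇒ m Item n ⇒ m b c n
Derivation 2: A0 ⇒ m Tail n ⇒ m Node n ⇒ m b c n

Two distinct leftmost derivations for the same string.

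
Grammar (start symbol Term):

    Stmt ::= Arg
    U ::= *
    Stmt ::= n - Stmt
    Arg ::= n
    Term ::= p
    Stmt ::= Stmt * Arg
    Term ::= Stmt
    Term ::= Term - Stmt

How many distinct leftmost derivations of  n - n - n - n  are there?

Parse trees for n - n - n - n:
  [Term [Stmt n - [Stmt n - [Stmt n - [Stmt [Arg n]]]]]]
  [Term [Term [Stmt [Arg n]]] - [Stmt n - [Stmt n - [Stmt [Arg n]]]]]
  [Term [Term [Stmt n - [Stmt [Arg n]]]] - [Stmt n - [Stmt [Arg n]]]]
  [Term [Term [Term [Stmt [Arg n]]] - [Stmt [Arg n]]] - [Stmt n - [Stmt [Arg n]]]]
  [Term [Term [Stmt n - [Stmt n - [Stmt [Arg n]]]]] - [Stmt [Arg n]]]
  [Term [Term [Term [Stmt [Arg n]]] - [Stmt n - [Stmt [Arg n]]]] - [Stmt [Arg n]]]
  [Term [Term [Term [Stmt n - [Stmt [Arg n]]]] - [Stmt [Arg n]]] - [Stmt [Arg n]]]
  [Term [Term [Term [Term [Stmt [Arg n]]] - [Stmt [Arg n]]] - [Stmt [Arg n]]] - [Stmt [Arg n]]]

8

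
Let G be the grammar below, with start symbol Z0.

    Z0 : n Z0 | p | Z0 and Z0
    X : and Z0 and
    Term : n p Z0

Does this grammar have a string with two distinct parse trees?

Ambiguous

Witness: n p and p

Derivation 1: Z0 ⇒ n Z0 ⇒ n Z0 and Z0 ⇒ n p and Z0 ⇒ n p and p
Derivation 2: Z0 ⇒ Z0 and Z0 ⇒ n Z0 and Z0 ⇒ n p and Z0 ⇒ n p and p

Two distinct leftmost derivations for the same string.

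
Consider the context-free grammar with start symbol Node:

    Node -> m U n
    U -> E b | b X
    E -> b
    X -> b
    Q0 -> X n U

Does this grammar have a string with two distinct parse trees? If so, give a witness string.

Ambiguous

Witness: m b b n

Derivation 1: Node ⇒ m U n ⇒ m E b n ⇒ m b b n
Derivation 2: Node ⇒ m U n ⇒ m b X n ⇒ m b b n

Two distinct leftmost derivations for the same string.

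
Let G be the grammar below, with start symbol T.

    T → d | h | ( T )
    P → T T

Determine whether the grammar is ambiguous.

Unambiguous

Only T is reachable from T; ignoring the rest: L(T) is { openⁿ atom closeⁿ : n ≥ 0 }. The bracket depth fixes n, and the derivation is forced at every step.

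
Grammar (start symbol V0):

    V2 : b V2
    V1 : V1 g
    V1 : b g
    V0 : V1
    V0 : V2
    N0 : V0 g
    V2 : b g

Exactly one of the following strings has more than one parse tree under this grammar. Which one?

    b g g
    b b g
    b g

b g

b g g: 1 tree
b b g: 1 tree
b g: 2 trees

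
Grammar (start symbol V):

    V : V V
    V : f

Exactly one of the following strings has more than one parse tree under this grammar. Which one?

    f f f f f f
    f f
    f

f f f f f f: 42 trees
f f: 1 tree
f: 1 tree

f f f f f f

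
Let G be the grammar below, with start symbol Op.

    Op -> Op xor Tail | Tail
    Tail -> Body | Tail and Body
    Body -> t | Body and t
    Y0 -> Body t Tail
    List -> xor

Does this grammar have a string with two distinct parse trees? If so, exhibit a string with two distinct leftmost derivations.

Ambiguous

Witness: t and t

Derivation 1: Op ⇒ Tail ⇒ Body ⇒ Body and t ⇒ t and t
Derivation 2: Op ⇒ Tail ⇒ Tail and Body ⇒ Body and Body ⇒ t and Body ⇒ t and t

Two distinct leftmost derivations for the same string.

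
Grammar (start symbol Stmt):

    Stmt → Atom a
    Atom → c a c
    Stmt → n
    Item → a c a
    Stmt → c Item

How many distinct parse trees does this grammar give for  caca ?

Parse trees for caca:
  [Stmt [Atom c a c] a]
  [Stmt c [Item a c a]]

2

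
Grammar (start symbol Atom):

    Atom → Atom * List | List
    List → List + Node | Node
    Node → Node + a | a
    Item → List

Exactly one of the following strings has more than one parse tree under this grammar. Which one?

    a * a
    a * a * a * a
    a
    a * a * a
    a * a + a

a * a: 1 tree
a * a * a * a: 1 tree
a: 1 tree
a * a * a: 1 tree
a * a + a: 2 trees

a * a + a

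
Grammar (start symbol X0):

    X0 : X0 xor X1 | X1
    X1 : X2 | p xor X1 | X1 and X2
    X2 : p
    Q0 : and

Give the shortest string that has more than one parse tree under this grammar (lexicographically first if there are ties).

length 1: no string has ≥2 trees
length 3: p xor p has 2 parse trees

Two derivations of p xor p:
  X0 ⇒ X0 xor X1 ⇒ X1 xor X1 ⇒ X2 xor X1 ⇒ p xor X1 ⇒ p xor X2 ⇒ p xor p
  X0 ⇒ X1 ⇒ p xor X1 ⇒ p xor X2 ⇒ p xor p

p xor p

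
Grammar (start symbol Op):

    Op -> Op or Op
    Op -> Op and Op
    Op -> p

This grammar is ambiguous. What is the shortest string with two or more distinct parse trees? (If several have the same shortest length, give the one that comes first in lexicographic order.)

p and p and p

length 1: no string has ≥2 trees
length 3: no string has ≥2 trees
length 5: p and p and p has 2 parse trees

Two derivations of p and p and p:
  Op ⇒ Op and Op ⇒ Op and Op and Op ⇒ p and Op and Op ⇒ p and p and Op ⇒ p and p and p
  Op ⇒ Op and Op ⇒ p and Op ⇒ p and Op and Op ⇒ p and p and Op ⇒ p and p and p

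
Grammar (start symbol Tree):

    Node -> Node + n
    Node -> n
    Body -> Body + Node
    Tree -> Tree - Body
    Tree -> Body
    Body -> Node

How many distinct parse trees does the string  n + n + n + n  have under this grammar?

Parse trees for n + n + n + n:
  [Tree [Body [Body [Node n]] + [Node [Node [Node n] + n] + n]]]
  [Tree [Body [Body [Body [Node n]] + [Node n]] + [Node [Node n] + n]]]
  [Tree [Body [Body [Node [Node n] + n]] + [Node [Node n] + n]]]
  [Tree [Body [Body [Body [Node n]] + [Node [Node n] + n]] + [Node n]]]
  [Tree [Body [Body [Body [Body [Node n]] + [Node n]] + [Node n]] + [Node n]]]
  [Tree [Body [Body [Body [Node [Node n] + n]] + [Node n]] + [Node n]]]
  [Tree [Body [Body [Node [Node [Node n] + n] + n]] + [Node n]]]
  [Tree [Body [Node [Node [Node [Node n] + n] + n] + n]]]

8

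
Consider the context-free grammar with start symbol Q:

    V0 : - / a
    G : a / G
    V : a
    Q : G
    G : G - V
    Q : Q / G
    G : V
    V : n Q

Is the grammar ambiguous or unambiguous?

Ambiguous

Witness: a / a

Derivation 1: Q ⇒ G ⇒ a / G ⇒ a / V ⇒ a / a
Derivation 2: Q ⇒ Q / G ⇒ G / G ⇒ V / G ⇒ a / G ⇒ a / V ⇒ a / a

Two distinct leftmost derivations for the same string.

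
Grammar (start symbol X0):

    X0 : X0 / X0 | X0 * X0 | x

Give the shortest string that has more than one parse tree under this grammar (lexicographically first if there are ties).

length 1: no string has ≥2 trees
length 3: no string has ≥2 trees
length 5: x * x * x has 2 parse trees

Two derivations of x * x * x:
  X0 ⇒ X0 * X0 ⇒ X0 * X0 * X0 ⇒ x * X0 * X0 ⇒ x * x * X0 ⇒ x * x * x
  X0 ⇒ X0 * X0 ⇒ x * X0 ⇒ x * X0 * X0 ⇒ x * x * X0 ⇒ x * x * x

x * x * x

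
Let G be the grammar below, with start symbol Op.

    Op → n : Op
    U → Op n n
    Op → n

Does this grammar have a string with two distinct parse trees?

Unambiguous

(U is unreachable from Op, so its rules don't affect L(Op).) The reachable grammar is A → atom sep A | atom. Each atom is followed by either the separator (recurse) or end-of-string (stop) — no choice point.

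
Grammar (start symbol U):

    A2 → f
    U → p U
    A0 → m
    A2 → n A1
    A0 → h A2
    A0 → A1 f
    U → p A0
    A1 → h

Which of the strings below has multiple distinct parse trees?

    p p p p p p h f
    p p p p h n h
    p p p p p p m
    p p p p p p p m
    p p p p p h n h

p p p p p p h f: 2 trees
p p p p h n h: 1 tree
p p p p p p m: 1 tree
p p p p p p p m: 1 tree
p p p p p h n h: 1 tree

p p p p p p h f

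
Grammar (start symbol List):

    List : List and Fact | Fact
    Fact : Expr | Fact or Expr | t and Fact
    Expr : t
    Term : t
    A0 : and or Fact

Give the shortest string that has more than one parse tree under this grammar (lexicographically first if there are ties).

length 1: no string has ≥2 trees
length 3: t and t has 2 parse trees

Two derivations of t and t:
  List ⇒ List and Fact ⇒ Fact and Fact ⇒ Expr and Fact ⇒ t and Fact ⇒ t and Expr ⇒ t and t
  List ⇒ Fact ⇒ t and Fact ⇒ t and Expr ⇒ t and t

t and t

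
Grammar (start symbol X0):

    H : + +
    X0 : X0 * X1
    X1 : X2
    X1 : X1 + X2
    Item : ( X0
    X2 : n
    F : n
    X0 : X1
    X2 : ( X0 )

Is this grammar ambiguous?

Unambiguous

(H, Item, F are unreachable from X0, so their rules don't affect L(X0).) X0 → X0 * X1 | X1  ;  X1 → X1 + X2 | X2  — a left-associative chain with X2 at the bottom. Each string factors uniquely by precedence.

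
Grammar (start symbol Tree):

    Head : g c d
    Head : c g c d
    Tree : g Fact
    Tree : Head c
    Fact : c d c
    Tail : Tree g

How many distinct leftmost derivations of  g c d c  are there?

Parse trees for g c d c:
  [Tree g [Fact c d c]]
  [Tree [Head g c d] c]

2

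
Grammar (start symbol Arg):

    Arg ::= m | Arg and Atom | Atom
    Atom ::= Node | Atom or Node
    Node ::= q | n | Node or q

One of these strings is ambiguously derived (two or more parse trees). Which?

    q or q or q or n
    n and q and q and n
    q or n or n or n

q or q or q or n: 4 trees
n and q and q and n: 1 tree
q or n or n or n: 1 tree

q or q or q or n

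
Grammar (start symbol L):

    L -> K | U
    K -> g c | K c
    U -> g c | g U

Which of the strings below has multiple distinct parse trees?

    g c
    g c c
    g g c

g c

g c: 2 trees
g c c: 1 tree
g g c: 1 tree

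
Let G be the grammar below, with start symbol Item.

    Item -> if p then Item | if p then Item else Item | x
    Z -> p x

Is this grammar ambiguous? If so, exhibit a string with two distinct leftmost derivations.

Witness: if p then if p then x else x

Derivation 1: Item ⇒ if p then Item ⇒ if p then if p then Item else Item ⇒ if p then if p then x else Item ⇒ if p then if p then x else x
Derivation 2: Item ⇒ if p then Item else Item ⇒ if p then if p then Item else Item ⇒ if p then if p then x else Item ⇒ if p then if p then x else x

Two distinct leftmost derivations for the same string.

Ambiguous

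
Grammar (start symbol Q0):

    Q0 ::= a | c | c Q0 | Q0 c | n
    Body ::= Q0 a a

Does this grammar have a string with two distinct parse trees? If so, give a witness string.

Ambiguous

Witness: c c

Derivation 1: Q0 ⇒ c Q0 ⇒ c c
Derivation 2: Q0 ⇒ Q0 c ⇒ c c

Two distinct leftmost derivations for the same string.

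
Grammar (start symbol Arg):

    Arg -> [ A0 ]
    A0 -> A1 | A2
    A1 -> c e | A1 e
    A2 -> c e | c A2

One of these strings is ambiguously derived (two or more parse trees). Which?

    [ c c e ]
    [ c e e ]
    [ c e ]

[ c c e ]: 1 tree
[ c e e ]: 1 tree
[ c e ]: 2 trees

[ c e ]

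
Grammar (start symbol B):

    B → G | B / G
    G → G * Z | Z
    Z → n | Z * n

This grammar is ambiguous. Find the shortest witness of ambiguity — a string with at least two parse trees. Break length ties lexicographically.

length 1: no string has ≥2 trees
length 3: n * n has 2 parse trees

Two derivations of n * n:
  B ⇒ G ⇒ G * Z ⇒ Z * Z ⇒ n * Z ⇒ n * n
  B ⇒ G ⇒ Z ⇒ Z * n ⇒ n * n

n * n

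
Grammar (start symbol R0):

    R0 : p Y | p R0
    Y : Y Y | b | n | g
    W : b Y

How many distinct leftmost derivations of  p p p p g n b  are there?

Parse trees for p p p p g n b:
  [R0 p [R0 p [R0 p [R0 p [Y [Y g] [Y [Y n] [Y b]]]]]]]
  [R0 p [R0 p [R0 p [R0 p [Y [Y [Y g] [Y n]] [Y b]]]]]]

2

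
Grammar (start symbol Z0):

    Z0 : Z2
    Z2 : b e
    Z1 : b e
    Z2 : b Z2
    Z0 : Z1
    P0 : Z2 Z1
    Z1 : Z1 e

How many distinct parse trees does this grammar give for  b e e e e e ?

1

Parse trees for b e e e e e:
  [Z0 [Z1 [Z1 [Z1 [Z1 [Z1 b e] e] e] e] e]]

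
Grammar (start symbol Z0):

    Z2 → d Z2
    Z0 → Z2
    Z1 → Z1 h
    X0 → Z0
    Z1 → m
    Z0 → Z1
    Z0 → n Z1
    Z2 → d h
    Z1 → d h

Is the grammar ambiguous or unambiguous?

Witness: d h

Derivation 1: Z0 ⇒ Z2 ⇒ d h
Derivation 2: Z0 ⇒ Z1 ⇒ d h

Two distinct leftmost derivations for the same string.

Ambiguous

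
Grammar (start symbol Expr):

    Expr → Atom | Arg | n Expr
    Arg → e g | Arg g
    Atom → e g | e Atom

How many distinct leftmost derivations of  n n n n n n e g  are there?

2

Parse trees for n n n n n n e g:
  [Expr n [Expr n [Expr n [Expr n [Expr n [Expr n [Expr [Atom e g]]]]]]]]
  [Expr n [Expr n [Expr n [Expr n [Expr n [Expr n [Expr [Arg e g]]]]]]]]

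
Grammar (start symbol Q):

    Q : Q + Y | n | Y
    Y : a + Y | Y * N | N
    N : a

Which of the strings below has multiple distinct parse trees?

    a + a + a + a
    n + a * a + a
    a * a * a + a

a + a + a + a: 8 trees
n + a * a + a: 1 tree
a * a * a + a: 1 tree

a + a + a + a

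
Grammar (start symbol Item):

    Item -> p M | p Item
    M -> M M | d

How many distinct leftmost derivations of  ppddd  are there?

2

Parse trees for ppddd:
  [Item p [Item p [M [M d] [M [M d] [M d]]]]]
  [Item p [Item p [M [M [M d] [M d]] [M d]]]]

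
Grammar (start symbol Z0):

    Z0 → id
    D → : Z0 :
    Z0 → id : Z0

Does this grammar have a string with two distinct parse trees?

(D is unreachable from Z0, so its rules don't affect L(Z0).) Right-recursive list with a separator: after each atom, whether the separator follows determines the rule. One parse per string.

Unambiguous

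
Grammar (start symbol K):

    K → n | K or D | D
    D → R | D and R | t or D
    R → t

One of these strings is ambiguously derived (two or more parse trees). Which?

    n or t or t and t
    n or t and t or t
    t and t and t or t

n or t or t and t

n or t or t and t: 3 trees
n or t and t or t: 1 tree
t and t and t or t: 1 tree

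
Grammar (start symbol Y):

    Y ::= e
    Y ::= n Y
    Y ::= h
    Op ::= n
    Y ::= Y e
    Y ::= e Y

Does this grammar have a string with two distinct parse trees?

Ambiguous

Witness: e e

Derivation 1: Y ⇒ Y e ⇒ e e
Derivation 2: Y ⇒ e Y ⇒ e e

Two distinct leftmost derivations for the same string.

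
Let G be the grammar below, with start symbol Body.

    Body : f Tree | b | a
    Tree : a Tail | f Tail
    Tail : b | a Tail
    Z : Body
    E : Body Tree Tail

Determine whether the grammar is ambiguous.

Unambiguous

(Z, E are unreachable from Body, so their rules don't affect L(Body).) The reachable rules are right-linear with at most one rule per (nonterminal, next-terminal) pair. Each input token forces the next rule, so parsing is deterministic.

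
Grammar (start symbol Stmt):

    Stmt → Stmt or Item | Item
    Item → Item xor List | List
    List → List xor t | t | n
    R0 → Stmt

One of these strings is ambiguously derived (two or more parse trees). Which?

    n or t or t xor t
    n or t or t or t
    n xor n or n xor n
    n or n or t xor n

n or t or t xor t: 2 trees
n or t or t or t: 1 tree
n xor n or n xor n: 1 tree
n or n or t xor n: 1 tree

n or t or t xor t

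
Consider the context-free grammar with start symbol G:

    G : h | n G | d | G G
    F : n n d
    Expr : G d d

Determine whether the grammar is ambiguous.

Ambiguous

Witness: d d d

Derivation 1: G ⇒ G G ⇒ d G ⇒ d G G ⇒ d d G ⇒ d d d
Derivation 2: G ⇒ G G ⇒ G G G ⇒ d G G ⇒ d d G ⇒ d d d

Two distinct leftmost derivations for the same string.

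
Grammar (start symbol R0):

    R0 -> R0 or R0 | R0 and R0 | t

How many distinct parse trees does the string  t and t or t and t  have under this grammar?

5

Parse trees for t and t or t and t:
  [R0 [R0 [R0 t] and [R0 t]] or [R0 [R0 t] and [R0 t]]]
  [R0 [R0 t] and [R0 [R0 t] or [R0 [R0 t] and [R0 t]]]]
  [R0 [R0 t] and [R0 [R0 [R0 t] or [R0 t]] and [R0 t]]]
  [R0 [R0 [R0 [R0 t] and [R0 t]] or [R0 t]] and [R0 t]]
  [R0 [R0 [R0 t] and [R0 [R0 t] or [R0 t]]] and [R0 t]]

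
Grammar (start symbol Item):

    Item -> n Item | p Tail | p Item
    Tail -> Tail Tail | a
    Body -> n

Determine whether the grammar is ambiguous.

Ambiguous

Witness: p a a a

Derivation 1: Item ⇒ p Tail ⇒ p Tail Tail ⇒ p Tail Tail Tail ⇒ p a Tail Tail ⇒ p a a Tail ⇒ p a a a
Derivation 2: Item ⇒ p Tail ⇒ p Tail Tail ⇒ p a Tail ⇒ p a Tail Tail ⇒ p a a Tail ⇒ p a a a

Two distinct leftmost derivations for the same string.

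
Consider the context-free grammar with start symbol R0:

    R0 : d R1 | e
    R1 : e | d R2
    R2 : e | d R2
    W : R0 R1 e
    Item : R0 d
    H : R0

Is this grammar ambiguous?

(W, Item, H are unreachable from R0, so their rules don't affect L(R0).) The reachable rules are right-linear with at most one rule per (nonterminal, next-terminal) pair. Each input token forces the next rule, so parsing is deterministic.

Unambiguous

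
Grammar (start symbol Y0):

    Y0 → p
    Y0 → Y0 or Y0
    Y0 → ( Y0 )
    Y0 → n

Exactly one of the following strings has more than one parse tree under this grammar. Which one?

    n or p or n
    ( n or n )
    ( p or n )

n or p or n: 2 trees
( n or n ): 1 tree
( p or n ): 1 tree

n or p or n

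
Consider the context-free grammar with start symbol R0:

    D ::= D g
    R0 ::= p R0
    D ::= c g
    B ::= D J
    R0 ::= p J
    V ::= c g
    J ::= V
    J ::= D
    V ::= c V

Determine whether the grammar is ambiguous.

Witness: p c g

Derivation 1: R0 ⇒ p J ⇒ p V ⇒ p c g
Derivation 2: R0 ⇒ p J ⇒ p D ⇒ p c g

Two distinct leftmost derivations for the same string.

Ambiguous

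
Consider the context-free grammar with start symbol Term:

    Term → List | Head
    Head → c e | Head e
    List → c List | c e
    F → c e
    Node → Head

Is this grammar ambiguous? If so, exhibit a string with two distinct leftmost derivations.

Ambiguous

Witness: c e

Derivation 1: Term ⇒ List ⇒ c e
Derivation 2: Term ⇒ Head ⇒ c e

Two distinct leftmost derivations for the same string.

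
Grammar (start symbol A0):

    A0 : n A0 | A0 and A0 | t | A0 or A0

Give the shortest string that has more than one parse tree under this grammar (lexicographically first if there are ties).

length 1: no string has ≥2 trees
length 2: no string has ≥2 trees
length 3: no string has ≥2 trees
length 4: n t and t has 2 parse trees

Two derivations of n t and t:
  A0 ⇒ n A0 ⇒ n A0 and A0 ⇒ n t and A0 ⇒ n t and t
  A0 ⇒ A0 and A0 ⇒ n A0 and A0 ⇒ n t and A0 ⇒ n t and t

n t and t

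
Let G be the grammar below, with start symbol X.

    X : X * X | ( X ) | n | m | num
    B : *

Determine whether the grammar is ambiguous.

Ambiguous

Witness: m * m * m

Derivation 1: X ⇒ X * X ⇒ X * X * X ⇒ m * X * X ⇒ m * m * X ⇒ m * m * m
Derivation 2: X ⇒ X * X ⇒ m * X ⇒ m * X * X ⇒ m * m * X ⇒ m * m * m

Two distinct leftmost derivations for the same string.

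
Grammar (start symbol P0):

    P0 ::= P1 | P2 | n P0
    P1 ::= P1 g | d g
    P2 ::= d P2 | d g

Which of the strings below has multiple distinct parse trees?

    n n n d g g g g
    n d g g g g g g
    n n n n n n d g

n n n d g g g g: 1 tree
n d g g g g g g: 1 tree
n n n n n n d g: 2 trees

n n n n n n d g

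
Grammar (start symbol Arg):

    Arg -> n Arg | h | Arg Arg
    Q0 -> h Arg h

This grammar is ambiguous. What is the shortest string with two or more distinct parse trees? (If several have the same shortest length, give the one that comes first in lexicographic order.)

length 1: no string has ≥2 trees
length 2: no string has ≥2 trees
length 3: h h h has 2 parse trees

Two derivations of h h h:
  Arg ⇒ Arg Arg ⇒ h Arg ⇒ h Arg Arg ⇒ h h Arg ⇒ h h h
  Arg ⇒ Arg Arg ⇒ Arg Arg Arg ⇒ h Arg Arg ⇒ h h Arg ⇒ h h h

h h h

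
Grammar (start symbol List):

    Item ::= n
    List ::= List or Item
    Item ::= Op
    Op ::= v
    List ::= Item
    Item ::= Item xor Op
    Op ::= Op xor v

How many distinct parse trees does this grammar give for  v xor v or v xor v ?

Parse trees for v xor v or v xor v:
  [List [List [Item [Op [Op v] xor v]]] or [Item [Op [Op v] xor v]]]
  [List [List [Item [Op [Op v] xor v]]] or [Item [Item [Op v]] xor [Op v]]]
  [List [List [Item [Item [Op v]] xor [Op v]]] or [Item [Op [Op v] xor v]]]
  [List [List [Item [Item [Op v]] xor [Op v]]] or [Item [Item [Op v]] xor [Op v]]]

4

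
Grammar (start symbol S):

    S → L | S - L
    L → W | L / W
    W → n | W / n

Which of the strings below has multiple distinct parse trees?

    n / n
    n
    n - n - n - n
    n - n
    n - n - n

n / n: 2 trees
n: 1 tree
n - n - n - n: 1 tree
n - n: 1 tree
n - n - n: 1 tree

n / n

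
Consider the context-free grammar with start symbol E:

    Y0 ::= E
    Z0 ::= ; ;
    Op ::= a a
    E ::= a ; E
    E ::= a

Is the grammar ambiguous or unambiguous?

Only E is reachable from E; ignoring the rest: Right-recursive list with a separator: after each atom, whether the separator follows determines the rule. One parse per string.

Unambiguous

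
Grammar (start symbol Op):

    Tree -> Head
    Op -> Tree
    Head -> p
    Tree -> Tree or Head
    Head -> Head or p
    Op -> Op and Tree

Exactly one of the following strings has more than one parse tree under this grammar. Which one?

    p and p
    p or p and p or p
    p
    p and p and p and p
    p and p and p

p and p: 1 tree
p or p and p or p: 4 trees
p: 1 tree
p and p and p and p: 1 tree
p and p and p: 1 tree

p or p and p or p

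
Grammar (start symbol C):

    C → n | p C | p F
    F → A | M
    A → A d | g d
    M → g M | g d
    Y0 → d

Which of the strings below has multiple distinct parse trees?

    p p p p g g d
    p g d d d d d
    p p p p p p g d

p p p p g g d: 1 tree
p g d d d d d: 1 tree
p p p p p p g d: 2 trees

p p p p p p g d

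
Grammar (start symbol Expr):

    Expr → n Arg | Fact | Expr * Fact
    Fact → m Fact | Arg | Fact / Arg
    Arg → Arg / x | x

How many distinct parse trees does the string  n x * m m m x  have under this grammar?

Parse trees for n x * m m m x:
  [Expr [Expr n [Arg x]] * [Fact m [Fact m [Fact m [Fact [Arg x]]]]]]

1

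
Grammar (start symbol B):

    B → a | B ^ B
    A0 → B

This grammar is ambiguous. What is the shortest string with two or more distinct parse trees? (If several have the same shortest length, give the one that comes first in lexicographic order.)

length 1: no string has ≥2 trees
length 3: no string has ≥2 trees
length 5: a ^ a ^ a has 2 parse trees

Two derivations of a ^ a ^ a:
  B ⇒ B ^ B ⇒ a ^ B ⇒ a ^ B ^ B ⇒ a ^ a ^ B ⇒ a ^ a ^ a
  B ⇒ B ^ B ⇒ B ^ B ^ B ⇒ a ^ B ^ B ⇒ a ^ a ^ B ⇒ a ^ a ^ a

a ^ a ^ a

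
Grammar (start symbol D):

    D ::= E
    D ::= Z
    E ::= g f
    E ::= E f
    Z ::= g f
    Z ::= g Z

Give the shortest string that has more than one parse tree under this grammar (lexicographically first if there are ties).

length 2: g f has 2 parse trees

Two derivations of g f:
  D ⇒ E ⇒ g f
  D ⇒ Z ⇒ g f

g f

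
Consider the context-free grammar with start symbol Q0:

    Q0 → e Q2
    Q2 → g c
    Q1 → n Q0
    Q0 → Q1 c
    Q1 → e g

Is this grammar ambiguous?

Witness: e g c

Derivation 1: Q0 ⇒ e Q2 ⇒ e g c
Derivation 2: Q0 ⇒ Q1 c ⇒ e g c

Two distinct leftmost derivations for the same string.

Ambiguous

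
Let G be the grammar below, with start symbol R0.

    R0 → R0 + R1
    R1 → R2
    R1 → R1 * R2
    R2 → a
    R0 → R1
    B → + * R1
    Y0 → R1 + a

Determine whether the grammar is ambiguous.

Unambiguous

(B, Y0 are unreachable from R0, so their rules don't affect L(R0).) The grammar is stratified — R0 handles '+' (left-recursive), R1 handles '*', R2 atoms. Each operator has a fixed associativity and precedence level, so every string has one parse.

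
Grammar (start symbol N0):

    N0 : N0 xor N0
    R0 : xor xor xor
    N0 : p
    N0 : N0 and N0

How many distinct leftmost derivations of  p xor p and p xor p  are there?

5

Parse trees for p xor p and p xor p:
  [N0 [N0 p] xor [N0 [N0 [N0 p] and [N0 p]] xor [N0 p]]]
  [N0 [N0 p] xor [N0 [N0 p] and [N0 [N0 p] xor [N0 p]]]]
  [N0 [N0 [N0 p] xor [N0 [N0 p] and [N0 p]]] xor [N0 p]]
  [N0 [N0 [N0 [N0 p] xor [N0 p]] and [N0 p]] xor [N0 p]]
  [N0 [N0 [N0 p] xor [N0 p]] and [N0 [N0 p] xor [N0 p]]]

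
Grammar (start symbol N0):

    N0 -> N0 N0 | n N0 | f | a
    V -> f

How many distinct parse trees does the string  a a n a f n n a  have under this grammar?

23

Parse trees for a a n a f n n a (showing first 6 of 23):
  [N0 [N0 a] [N0 [N0 a] [N0 [N0 n [N0 a]] [N0 [N0 f] [N0 n [N0 n [N0 a]]]]]]]
  [N0 [N0 a] [N0 [N0 a] [N0 [N0 [N0 n [N0 a]] [N0 f]] [N0 n [N0 n [N0 a]]]]]]
  [N0 [N0 a] [N0 [N0 a] [N0 [N0 n [N0 [N0 a] [N0 f]]] [N0 n [N0 n [N0 a]]]]]]
  [N0 [N0 a] [N0 [N0 a] [N0 n [N0 [N0 a] [N0 [N0 f] [N0 n [N0 n [N0 a]]]]]]]]
  [N0 [N0 a] [N0 [N0 a] [N0 n [N0 [N0 [N0 a] [N0 f]] [N0 n [N0 n [N0 a]]]]]]]
  [N0 [N0 a] [N0 [N0 [N0 a] [N0 n [N0 a]]] [N0 [N0 f] [N0 n [N0 n [N0 a]]]]]]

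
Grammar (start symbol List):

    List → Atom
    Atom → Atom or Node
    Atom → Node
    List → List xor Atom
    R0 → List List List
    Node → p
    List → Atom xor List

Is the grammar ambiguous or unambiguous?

Witness: p xor p

Derivation 1: List ⇒ List xor Atom ⇒ Atom xor Atom ⇒ Node xor Atom ⇒ p xor Atom ⇒ p xor Node ⇒ p xor p
Derivation 2: List ⇒ Atom xor List ⇒ Node xor List ⇒ p xor List ⇒ p xor Atom ⇒ p xor Node ⇒ p xor p

Two distinct leftmost derivations for the same string.

Ambiguous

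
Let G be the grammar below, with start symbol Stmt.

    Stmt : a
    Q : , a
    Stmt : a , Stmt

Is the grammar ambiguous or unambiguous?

Unambiguous

(Q is unreachable from Stmt, so its rules don't affect L(Stmt).) The reachable grammar is A → atom sep A | atom. Each atom is followed by either the separator (recurse) or end-of-string (stop) — no choice point.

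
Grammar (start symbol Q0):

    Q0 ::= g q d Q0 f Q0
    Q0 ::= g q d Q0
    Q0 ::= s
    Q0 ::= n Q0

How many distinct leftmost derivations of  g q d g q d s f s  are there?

2

Parse trees for g q d g q d s f s:
  [Q0 g q d [Q0 g q d [Q0 s]] f [Q0 s]]
  [Q0 g q d [Q0 g q d [Q0 s] f [Q0 s]]]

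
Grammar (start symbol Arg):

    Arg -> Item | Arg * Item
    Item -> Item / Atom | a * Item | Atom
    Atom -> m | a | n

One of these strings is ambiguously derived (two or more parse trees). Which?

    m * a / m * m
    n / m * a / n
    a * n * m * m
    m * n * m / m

a * n * m * m

m * a / m * m: 1 tree
n / m * a / n: 1 tree
a * n * m * m: 2 trees
m * n * m / m: 1 tree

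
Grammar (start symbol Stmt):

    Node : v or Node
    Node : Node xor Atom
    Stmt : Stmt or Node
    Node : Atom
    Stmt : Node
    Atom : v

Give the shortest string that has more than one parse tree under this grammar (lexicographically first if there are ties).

length 1: no string has ≥2 trees
length 3: v or v has 2 parse trees

Two derivations of v or v:
  Stmt ⇒ Stmt or Node ⇒ Node or Node ⇒ Atom or Node ⇒ v or Node ⇒ v or Atom ⇒ v or v
  Stmt ⇒ Node ⇒ v or Node ⇒ v or Atom ⇒ v or v

v or v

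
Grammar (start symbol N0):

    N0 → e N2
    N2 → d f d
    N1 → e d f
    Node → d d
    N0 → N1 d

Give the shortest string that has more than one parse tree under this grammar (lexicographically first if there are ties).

length 4: e d f d has 2 parse trees

Two derivations of e d f d:
  N0 ⇒ e N2 ⇒ e d f d
  N0 ⇒ N1 d ⇒ e d f d

e d f d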